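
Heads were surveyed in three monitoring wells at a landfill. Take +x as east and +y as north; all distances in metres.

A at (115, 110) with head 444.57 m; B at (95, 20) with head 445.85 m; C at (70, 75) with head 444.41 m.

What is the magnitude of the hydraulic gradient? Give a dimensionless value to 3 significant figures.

0.0253

With h = a·x + b·y + c and A as origin, the differences give:
  (-20)·a + (-90)·b = +1.28
  (-45)·a + (-35)·b = -0.16
Eliminate b (×(-35) and ×(-90), subtract): -3350·a = -59.200 → a = ∂h/∂x = +0.01767
Back-substitute: b = ∂h/∂y = -0.01815.
|∇h| = √(0.01767² + -0.01815²) = 0.02533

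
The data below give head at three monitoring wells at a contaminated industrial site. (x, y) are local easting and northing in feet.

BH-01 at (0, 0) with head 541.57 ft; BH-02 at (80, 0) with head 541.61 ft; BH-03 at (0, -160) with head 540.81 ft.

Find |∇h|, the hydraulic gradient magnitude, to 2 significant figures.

0.0048

∂h/∂x = (541.61 − 541.57) / (80 − 0) = +0.0005000
∂h/∂y = (540.81 − 541.57) / (-160 − 0) = +0.004750
|∇h| = √(0.0005000² + 0.004750²) = 0.004776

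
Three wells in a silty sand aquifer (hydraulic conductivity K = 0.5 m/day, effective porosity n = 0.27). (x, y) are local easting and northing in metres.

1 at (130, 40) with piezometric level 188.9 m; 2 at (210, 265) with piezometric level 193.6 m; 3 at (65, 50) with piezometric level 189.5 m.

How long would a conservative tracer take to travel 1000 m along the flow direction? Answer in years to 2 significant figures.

63 years

With h = a·x + b·y + c and 1 as origin, the differences give:
  80·a + 225·b = +4.7
  (-65)·a + 10·b = +0.6
Eliminate b (×10 and ×225, subtract): 15425·a = -88.00 → a = ∂h/∂x = -0.005705
Back-substitute: b = ∂h/∂y = +0.02292.
|∇h| = √(-0.005705² + 0.02292²) = 0.02362
Seepage velocity v = K·i/n = 0.5 × 0.02362 / 0.27 = 0.04374 m/day.
t = 1000 / 0.04374 = 2.286e+04 days = 62.6 years.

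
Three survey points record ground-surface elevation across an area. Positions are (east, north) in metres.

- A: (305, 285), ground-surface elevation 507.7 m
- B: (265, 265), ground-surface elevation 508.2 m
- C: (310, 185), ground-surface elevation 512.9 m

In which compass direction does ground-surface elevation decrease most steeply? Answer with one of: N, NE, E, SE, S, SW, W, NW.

N

With z = a·x + b·y + c and A as origin, the differences give:
  (-40)·a + (-20)·b = +0.5
  5·a + (-100)·b = +5.2
Eliminate b (×(-100) and ×(-20), subtract): 4100·a = 54.00 → a = ∂z/∂x = +0.01317
Back-substitute: b = ∂z/∂y = -0.05134.
Steepest decrease is along −∇f = (-0.01317 E, +0.05134 N) → north.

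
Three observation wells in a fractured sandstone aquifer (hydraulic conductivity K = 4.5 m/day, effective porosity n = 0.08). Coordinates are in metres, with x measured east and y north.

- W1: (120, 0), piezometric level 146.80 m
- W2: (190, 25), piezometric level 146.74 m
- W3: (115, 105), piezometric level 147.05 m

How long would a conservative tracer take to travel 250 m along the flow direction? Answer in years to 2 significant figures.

Taking W1 as reference: W2−W1 = (70, 25, -0.06); W3−W1 = (-5, 105, +0.25).
Determinant of the coordinate differences = 70·105 − (-5)·25 = 7475.
∂h/∂x = [(-0.06)·105 − (+0.25)·25] / 7475 = -0.001679
∂h/∂y = [70·(+0.25) − (-5)·(-0.06)] / 7475 = +0.002301
|∇h| = √(-0.001679² + 0.002301²) = 0.002848
Seepage velocity v = K·i/n = 4.5 × 0.002848 / 0.08 = 0.1602 m/day.
t = 250 / 0.1602 = 1561 days = 4.27 years.

4.3 years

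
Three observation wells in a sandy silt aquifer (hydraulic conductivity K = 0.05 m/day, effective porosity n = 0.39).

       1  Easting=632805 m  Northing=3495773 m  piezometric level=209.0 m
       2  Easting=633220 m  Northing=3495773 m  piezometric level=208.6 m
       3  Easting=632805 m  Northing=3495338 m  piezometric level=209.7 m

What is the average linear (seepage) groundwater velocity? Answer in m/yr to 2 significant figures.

∂h/∂x = (208.6 − 209.0) / (633220 − 632805) = -0.0009639
∂h/∂y = (209.7 − 209.0) / (3495338 − 3495773) = -0.001609
|∇h| = √(-0.0009639² + -0.001609²) = 0.001876
Seepage velocity v = K·i/n = 0.05 × 0.001876 / 0.39 = 0.0002405 m/day = 0.08784 m/yr.

0.088 m/yr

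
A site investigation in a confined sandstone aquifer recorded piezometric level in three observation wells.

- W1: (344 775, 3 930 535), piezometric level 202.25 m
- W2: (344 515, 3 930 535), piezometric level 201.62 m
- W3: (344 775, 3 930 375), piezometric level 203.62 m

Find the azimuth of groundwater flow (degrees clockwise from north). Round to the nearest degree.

344°

∂h/∂x = (201.62 − 202.25) / (344515 − 344775) = +0.002423
∂h/∂y = (203.62 − 202.25) / (3930375 − 3930535) = -0.008563
Flow direction (−∇h) has components (-0.002423 E, +0.008563 N).
Azimuth = atan2(E, N) = atan2(-0.002423, +0.008563) = 344.2° ≈ 344°.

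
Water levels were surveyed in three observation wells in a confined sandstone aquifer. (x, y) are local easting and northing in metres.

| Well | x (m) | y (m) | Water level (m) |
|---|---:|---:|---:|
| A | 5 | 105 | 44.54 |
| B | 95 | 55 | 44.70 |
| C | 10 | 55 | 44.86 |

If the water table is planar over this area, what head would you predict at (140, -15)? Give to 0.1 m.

Taking A as reference: B−A = (90, -50, +0.16); C−A = (5, -50, +0.32).
Solve a·Δx + b·Δy = Δh: det = 90·(-50) − 5·(-50) = -4250.
∂h/∂x = [(+0.16)·(-50) − (+0.32)·(-50)] / -4250 = -0.001882
∂h/∂y = [90·(+0.32) − 5·(+0.16)] / -4250 = -0.006588
h(140, -15) = 44.54 + (-0.001882)·(135) + (-0.006588)·(-120) = 44.54 -0.254 +0.791 = 45.076 m.

45.1 m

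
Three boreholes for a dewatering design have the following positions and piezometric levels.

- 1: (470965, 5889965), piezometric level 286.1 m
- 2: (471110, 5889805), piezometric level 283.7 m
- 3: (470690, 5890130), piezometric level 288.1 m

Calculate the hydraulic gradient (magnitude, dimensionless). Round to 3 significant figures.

0.0188

Three-point gradient (reference 1): Δ to 2 = (145, -160, -2.4), Δ to 3 = (-275, 165, +2.0).
∂h/∂x = +0.003786, ∂h/∂y = +0.01843 (det = -20075).
|∇h| = √(0.003786² + 0.01843²) = 0.01881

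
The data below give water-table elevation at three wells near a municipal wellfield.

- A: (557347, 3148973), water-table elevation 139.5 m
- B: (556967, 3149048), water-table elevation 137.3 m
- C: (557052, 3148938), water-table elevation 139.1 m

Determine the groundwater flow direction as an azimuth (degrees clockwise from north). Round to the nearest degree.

348°

Differences from A: to B (Δx, Δy, Δh) = (-380, 75, -2.2); to C = (-295, -35, -0.4).
Solve a·Δx + b·Δy = Δh: det = (-380)·(-35) − (-295)·75 = 35425.
∂h/∂x = [(-2.2)·(-35) − (-0.4)·75] / 35425 = +0.003020
∂h/∂y = [(-380)·(-0.4) − (-295)·(-2.2)] / 35425 = -0.01403
Flow direction (−∇h) has components (-0.003020 E, +0.01403 N).
Azimuth = atan2(E, N) = atan2(-0.003020, +0.01403) = 347.9° ≈ 348°.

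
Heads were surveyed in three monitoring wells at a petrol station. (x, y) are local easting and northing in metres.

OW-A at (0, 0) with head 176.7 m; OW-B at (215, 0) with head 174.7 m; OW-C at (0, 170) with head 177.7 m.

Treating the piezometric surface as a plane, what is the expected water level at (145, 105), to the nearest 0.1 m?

∂h/∂x = (174.7 − 176.7) / (215 − 0) = -0.009302
∂h/∂y = (177.7 − 176.7) / (170 − 0) = +0.005882
h(145, 105) = 176.7 + (-0.009302)·(145) + (+0.005882)·(105) = 176.7 -1.349 +0.618 = 175.969 m.

176.0 m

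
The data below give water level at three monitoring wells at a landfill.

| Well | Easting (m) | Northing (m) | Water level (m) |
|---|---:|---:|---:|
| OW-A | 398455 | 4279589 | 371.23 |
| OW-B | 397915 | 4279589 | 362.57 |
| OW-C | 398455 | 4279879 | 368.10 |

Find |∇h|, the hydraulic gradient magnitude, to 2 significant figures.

0.019

∂h/∂x = (362.57 − 371.23) / (397915 − 398455) = +0.01604
∂h/∂y = (368.10 − 371.23) / (4279879 − 4279589) = -0.01079
|∇h| = √(0.01604² + -0.01079²) = 0.01933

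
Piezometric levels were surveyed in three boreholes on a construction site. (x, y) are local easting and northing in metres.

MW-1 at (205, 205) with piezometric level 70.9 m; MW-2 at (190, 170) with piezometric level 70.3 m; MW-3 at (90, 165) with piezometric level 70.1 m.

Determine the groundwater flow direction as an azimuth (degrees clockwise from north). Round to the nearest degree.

Differences from MW-1: to MW-2 (Δx, Δy, Δh) = (-15, -35, -0.6); to MW-3 = (-115, -40, -0.8).
Determinant of the coordinate differences = (-15)·(-40) − (-115)·(-35) = -3425.
∂h/∂x = [(-0.6)·(-40) − (-0.8)·(-35)] / -3425 = +0.001168
∂h/∂y = [(-15)·(-0.8) − (-115)·(-0.6)] / -3425 = +0.01664
Flow direction (−∇h) has components (-0.001168 E, -0.01664 N).
Azimuth = atan2(E, N) = atan2(-0.001168, -0.01664) = 184.0° ≈ 184°.

184°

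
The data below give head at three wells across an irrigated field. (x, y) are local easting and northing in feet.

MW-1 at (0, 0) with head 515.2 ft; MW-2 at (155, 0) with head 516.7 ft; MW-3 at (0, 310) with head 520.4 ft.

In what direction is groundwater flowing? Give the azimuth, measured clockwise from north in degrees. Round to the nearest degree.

∂h/∂x = (516.7 − 515.2) / (155 − 0) = +0.009677
∂h/∂y = (520.4 − 515.2) / (310 − 0) = +0.01677
Flow direction (−∇h) has components (-0.009677 E, -0.01677 N).
Azimuth = atan2(E, N) = atan2(-0.009677, -0.01677) = 210.0° ≈ 210°.

210°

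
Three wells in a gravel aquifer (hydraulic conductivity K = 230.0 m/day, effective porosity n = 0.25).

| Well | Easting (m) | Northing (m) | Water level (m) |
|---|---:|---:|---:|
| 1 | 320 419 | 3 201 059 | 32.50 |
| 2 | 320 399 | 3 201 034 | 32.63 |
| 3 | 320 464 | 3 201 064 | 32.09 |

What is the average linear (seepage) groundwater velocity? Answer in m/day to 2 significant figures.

Taking 1 as reference: 2−1 = (-20, -25, +0.13); 3−1 = (45, 5, -0.41).
Solve a·Δx + b·Δy = Δh: det = (-20)·5 − 45·(-25) = 1025.
∂h/∂x = [(+0.13)·5 − (-0.41)·(-25)] / 1025 = -0.009366
∂h/∂y = [(-20)·(-0.41) − 45·(+0.13)] / 1025 = +0.002293
|∇h| = √(-0.009366² + 0.002293²) = 0.009643
Seepage velocity v = K·i/n = 230.0 × 0.009643 / 0.25 = 8.872 m/day.

8.9 m/day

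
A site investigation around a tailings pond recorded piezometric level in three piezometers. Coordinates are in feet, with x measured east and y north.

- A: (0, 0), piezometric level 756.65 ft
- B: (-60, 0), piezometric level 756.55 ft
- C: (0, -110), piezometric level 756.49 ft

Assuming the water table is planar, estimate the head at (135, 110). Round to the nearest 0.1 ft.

∂h/∂x = (756.55 − 756.65) / (-60 − 0) = +0.001667
∂h/∂y = (756.49 − 756.65) / (-110 − 0) = +0.001455
h(135, 110) = 756.65 + (+0.001667)·(135) + (+0.001455)·(110) = 756.65 +0.225 +0.160 = 757.035 ft.

757.0 ft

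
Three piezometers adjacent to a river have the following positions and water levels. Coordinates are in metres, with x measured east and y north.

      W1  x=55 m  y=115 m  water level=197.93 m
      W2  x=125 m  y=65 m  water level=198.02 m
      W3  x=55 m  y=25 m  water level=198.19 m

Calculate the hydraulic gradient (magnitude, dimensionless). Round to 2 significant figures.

Taking W1 as reference: W2−W1 = (70, -50, +0.09); W3−W1 = (0, -90, +0.26).
Solve a·Δx + b·Δy = Δh: det = 70·(-90) − 0·(-50) = -6300.
∂h/∂x = [(+0.09)·(-90) − (+0.26)·(-50)] / -6300 = -0.0007778
∂h/∂y = [70·(+0.26) − 0·(+0.09)] / -6300 = -0.002889
|∇h| = √(-0.0007778² + -0.002889²) = 0.002992

0.0030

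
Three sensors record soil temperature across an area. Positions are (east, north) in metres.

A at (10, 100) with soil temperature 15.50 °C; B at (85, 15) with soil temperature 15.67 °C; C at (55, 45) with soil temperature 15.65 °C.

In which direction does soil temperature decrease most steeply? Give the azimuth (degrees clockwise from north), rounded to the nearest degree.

043°

Differences from A: to B (Δx, Δy, Δh) = (75, -85, +0.17); to C = (45, -55, +0.15).
Determinant of the coordinate differences = 75·(-55) − 45·(-85) = -300.
∂T/∂x = [(+0.17)·(-55) − (+0.15)·(-85)] / -300 = -0.01133
∂T/∂y = [75·(+0.15) − 45·(+0.17)] / -300 = -0.01200
Steepest decrease is along −∇f: components (+0.01133 E, +0.01200 N).
Azimuth = atan2(+0.01133, +0.01200) = 43.4° ≈ 043°.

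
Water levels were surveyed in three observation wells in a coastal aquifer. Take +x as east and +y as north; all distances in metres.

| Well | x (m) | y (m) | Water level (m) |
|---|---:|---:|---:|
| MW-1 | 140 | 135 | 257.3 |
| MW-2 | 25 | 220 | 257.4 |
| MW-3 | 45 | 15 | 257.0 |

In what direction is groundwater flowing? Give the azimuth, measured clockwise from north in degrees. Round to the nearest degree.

197°

Differences from MW-1: to MW-2 (Δx, Δy, Δh) = (-115, 85, +0.1); to MW-3 = (-95, -120, -0.3).
Solve a·Δx + b·Δy = Δh: det = (-115)·(-120) − (-95)·85 = 21875.
∂h/∂x = [(+0.1)·(-120) − (-0.3)·85] / 21875 = +0.0006171
∂h/∂y = [(-115)·(-0.3) − (-95)·(+0.1)] / 21875 = +0.002011
Flow direction (−∇h) has components (-0.0006171 E, -0.002011 N).
Azimuth = atan2(E, N) = atan2(-0.0006171, -0.002011) = 197.1° ≈ 197°.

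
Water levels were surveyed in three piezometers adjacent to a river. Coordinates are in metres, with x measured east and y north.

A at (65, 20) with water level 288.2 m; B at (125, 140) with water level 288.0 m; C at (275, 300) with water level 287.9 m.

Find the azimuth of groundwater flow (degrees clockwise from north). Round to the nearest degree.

320°

Differences from A: to B (Δx, Δy, Δh) = (60, 120, -0.2); to C = (210, 280, -0.3).
Solve a·Δx + b·Δy = Δh: det = 60·280 − 210·120 = -8400.
∂h/∂x = [(-0.2)·280 − (-0.3)·120] / -8400 = +0.002381
∂h/∂y = [60·(-0.3) − 210·(-0.2)] / -8400 = -0.002857
Flow direction (−∇h) has components (-0.002381 E, +0.002857 N).
Azimuth = atan2(E, N) = atan2(-0.002381, +0.002857) = 320.2° ≈ 320°.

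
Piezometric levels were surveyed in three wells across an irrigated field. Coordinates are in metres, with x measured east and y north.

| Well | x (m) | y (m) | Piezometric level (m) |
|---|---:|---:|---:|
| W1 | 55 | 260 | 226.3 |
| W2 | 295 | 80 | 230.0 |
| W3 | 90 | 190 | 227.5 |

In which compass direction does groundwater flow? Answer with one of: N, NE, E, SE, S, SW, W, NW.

N

Differences from W1: to W2 (Δx, Δy, Δh) = (240, -180, +3.7); to W3 = (35, -70, +1.2).
Determinant of the coordinate differences = 240·(-70) − 35·(-180) = -10500.
∂h/∂x = [(+3.7)·(-70) − (+1.2)·(-180)] / -10500 = +0.004095
∂h/∂y = [240·(+1.2) − 35·(+3.7)] / -10500 = -0.01510
Flow = −∇h = (-0.004095 east, +0.01510 north), which points north.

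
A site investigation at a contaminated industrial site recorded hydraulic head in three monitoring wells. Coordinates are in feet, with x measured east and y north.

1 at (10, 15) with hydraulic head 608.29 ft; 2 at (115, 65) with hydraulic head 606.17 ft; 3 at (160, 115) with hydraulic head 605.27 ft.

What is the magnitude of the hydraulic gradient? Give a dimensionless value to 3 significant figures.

Differences from 1: to 2 (Δx, Δy, Δh) = (105, 50, -2.12); to 3 = (150, 100, -3.02).
Determinant of the coordinate differences = 105·100 − 150·50 = 3000.
∂h/∂x = [(-2.12)·100 − (-3.02)·50] / 3000 = -0.02033
∂h/∂y = [105·(-3.02) − 150·(-2.12)] / 3000 = +0.0003000
|∇h| = √(-0.02033² + 0.0003000²) = 0.02033

0.0203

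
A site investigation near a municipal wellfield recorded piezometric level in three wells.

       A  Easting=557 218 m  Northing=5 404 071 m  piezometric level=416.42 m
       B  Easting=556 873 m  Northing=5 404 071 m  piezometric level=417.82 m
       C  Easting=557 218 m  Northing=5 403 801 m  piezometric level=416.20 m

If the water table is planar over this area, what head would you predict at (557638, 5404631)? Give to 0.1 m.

∂h/∂x = (417.82 − 416.42) / (556873 − 557218) = -0.004058
∂h/∂y = (416.20 − 416.42) / (5403801 − 5404071) = +0.0008148
h(557638, 5404631) = 416.42 + (-0.004058)·(420) + (+0.0008148)·(560) = 416.42 -1.704 +0.456 = 415.172 m.

415.2 m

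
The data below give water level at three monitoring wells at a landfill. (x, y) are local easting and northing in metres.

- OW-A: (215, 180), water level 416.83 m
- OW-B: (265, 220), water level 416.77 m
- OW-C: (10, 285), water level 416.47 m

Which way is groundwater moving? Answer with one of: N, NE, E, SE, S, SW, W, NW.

N

Taking OW-A as reference: OW-B−OW-A = (50, 40, -0.06); OW-C−OW-A = (-205, 105, -0.36).
Determinant of the coordinate differences = 50·105 − (-205)·40 = 13450.
∂h/∂x = [(-0.06)·105 − (-0.36)·40] / 13450 = +0.0006022
∂h/∂y = [50·(-0.36) − (-205)·(-0.06)] / 13450 = -0.002253
Flow = −∇h = (-0.0006022 east, +0.002253 north), which points north.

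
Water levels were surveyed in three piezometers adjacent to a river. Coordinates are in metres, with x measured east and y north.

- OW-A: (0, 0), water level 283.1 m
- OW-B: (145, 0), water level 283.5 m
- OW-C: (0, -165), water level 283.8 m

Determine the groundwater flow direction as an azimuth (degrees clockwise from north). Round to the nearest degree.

327°

∂h/∂x = (283.5 − 283.1) / (145 − 0) = +0.002759
∂h/∂y = (283.8 − 283.1) / (-165 − 0) = -0.004242
Flow direction (−∇h) has components (-0.002759 E, +0.004242 N).
Azimuth = atan2(E, N) = atan2(-0.002759, +0.004242) = 327.0° ≈ 327°.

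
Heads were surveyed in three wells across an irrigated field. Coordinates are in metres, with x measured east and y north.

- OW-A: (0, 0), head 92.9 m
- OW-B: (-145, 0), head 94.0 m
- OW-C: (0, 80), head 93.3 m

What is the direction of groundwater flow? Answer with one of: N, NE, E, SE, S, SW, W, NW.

SE

∂h/∂x = (94.0 − 92.9) / (-145 − 0) = -0.007586
∂h/∂y = (93.3 − 92.9) / (80 − 0) = +0.005000
Flow = −∇h = (+0.007586 east, -0.005000 north), which points southeast.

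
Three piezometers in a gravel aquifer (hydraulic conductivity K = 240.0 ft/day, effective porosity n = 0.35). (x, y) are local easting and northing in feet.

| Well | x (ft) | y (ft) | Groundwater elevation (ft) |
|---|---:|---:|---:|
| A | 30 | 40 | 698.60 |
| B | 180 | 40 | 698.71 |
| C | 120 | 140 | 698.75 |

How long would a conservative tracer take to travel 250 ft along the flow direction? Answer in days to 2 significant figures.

330 days

Differences from A: to B (Δx, Δy, Δh) = (150, 0, +0.11); to C = (90, 100, +0.15).
Solve a·Δx + b·Δy = Δh: det = 150·100 − 90·0 = 15000.
∂h/∂x = [(+0.11)·100 − (+0.15)·0] / 15000 = +0.0007333
∂h/∂y = [150·(+0.15) − 90·(+0.11)] / 15000 = +0.0008400
|∇h| = √(0.0007333² + 0.0008400²) = 0.001115
Seepage velocity v = K·i/n = 240.0 × 0.001115 / 0.35 = 0.7646 ft/day.
t = 250 / 0.7646 = 327 days.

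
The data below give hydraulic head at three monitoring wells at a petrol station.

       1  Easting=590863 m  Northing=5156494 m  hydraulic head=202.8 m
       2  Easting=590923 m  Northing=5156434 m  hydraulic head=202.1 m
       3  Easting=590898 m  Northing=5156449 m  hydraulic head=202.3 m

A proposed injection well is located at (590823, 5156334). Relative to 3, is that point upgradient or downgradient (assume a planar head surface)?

Differences from 1: to 2 (Δx, Δy, Δh) = (60, -60, -0.7); to 3 = (35, -45, -0.5).
Solve a·Δx + b·Δy = Δh: det = 60·(-45) − 35·(-60) = -600.
∂h/∂x = [(-0.7)·(-45) − (-0.5)·(-60)] / -600 = -0.002500
∂h/∂y = [60·(-0.5) − 35·(-0.7)] / -600 = +0.009167
Head at (590823, 5156334) = 202.8 + (-0.002500)·(-40) + (+0.009167)·(-160) = 201.43 m.
That is lower than the 202.3 m at 3, so the point is downgradient.

downgradient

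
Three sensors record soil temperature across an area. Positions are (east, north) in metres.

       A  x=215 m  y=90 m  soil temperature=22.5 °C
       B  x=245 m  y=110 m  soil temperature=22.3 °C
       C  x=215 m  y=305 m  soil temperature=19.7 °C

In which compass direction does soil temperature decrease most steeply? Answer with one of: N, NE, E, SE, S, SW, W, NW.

N

With T = a·x + b·y + c and A as origin, the differences give:
  30·a + 20·b = -0.2
  0·a + 215·b = -2.8
Eliminate b (×215 and ×20, subtract): 6450·a = 13.00 → a = ∂T/∂x = +0.002016
Back-substitute: b = ∂T/∂y = -0.01302.
Steepest decrease is along −∇f = (-0.002016 E, +0.01302 N) → north.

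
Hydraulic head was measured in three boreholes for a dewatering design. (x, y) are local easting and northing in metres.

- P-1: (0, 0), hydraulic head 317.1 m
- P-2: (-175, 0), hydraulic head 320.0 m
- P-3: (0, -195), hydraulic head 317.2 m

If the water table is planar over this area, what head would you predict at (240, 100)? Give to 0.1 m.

313.1 m

∂h/∂x = (320.0 − 317.1) / (-175 − 0) = -0.01657
∂h/∂y = (317.2 − 317.1) / (-195 − 0) = -0.0005128
h(240, 100) = 317.1 + (-0.01657)·(240) + (-0.0005128)·(100) = 317.1 -3.977 -0.051 = 313.072 m.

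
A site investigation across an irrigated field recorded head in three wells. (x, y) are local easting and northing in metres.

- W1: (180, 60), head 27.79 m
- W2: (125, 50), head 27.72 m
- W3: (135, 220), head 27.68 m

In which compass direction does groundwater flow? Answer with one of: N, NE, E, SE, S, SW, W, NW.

W

Taking W1 as reference: W2−W1 = (-55, -10, -0.07); W3−W1 = (-45, 160, -0.11).
Solve a·Δx + b·Δy = Δh: det = (-55)·160 − (-45)·(-10) = -9250.
∂h/∂x = [(-0.07)·160 − (-0.11)·(-10)] / -9250 = +0.001330
∂h/∂y = [(-55)·(-0.11) − (-45)·(-0.07)] / -9250 = -0.0003135
Flow = −∇h = (-0.001330 east, +0.0003135 north), which points west.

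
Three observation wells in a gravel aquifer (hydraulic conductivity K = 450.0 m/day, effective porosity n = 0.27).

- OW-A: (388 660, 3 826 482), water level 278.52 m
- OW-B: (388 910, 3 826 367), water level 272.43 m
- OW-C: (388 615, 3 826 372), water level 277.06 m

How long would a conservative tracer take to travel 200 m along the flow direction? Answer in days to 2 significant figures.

4.8 days

Differences from OW-A: to OW-B (Δx, Δy, Δh) = (250, -115, -6.09); to OW-C = (-45, -110, -1.46).
Solve a·Δx + b·Δy = Δh: det = 250·(-110) − (-45)·(-115) = -32675.
∂h/∂x = [(-6.09)·(-110) − (-1.46)·(-115)] / -32675 = -0.01536
∂h/∂y = [250·(-1.46) − (-45)·(-6.09)] / -32675 = +0.01956
|∇h| = √(-0.01536² + 0.01956²) = 0.02487
Seepage velocity v = K·i/n = 450.0 × 0.02487 / 0.27 = 41.45 m/day.
t = 200 / 41.45 = 4.825 days.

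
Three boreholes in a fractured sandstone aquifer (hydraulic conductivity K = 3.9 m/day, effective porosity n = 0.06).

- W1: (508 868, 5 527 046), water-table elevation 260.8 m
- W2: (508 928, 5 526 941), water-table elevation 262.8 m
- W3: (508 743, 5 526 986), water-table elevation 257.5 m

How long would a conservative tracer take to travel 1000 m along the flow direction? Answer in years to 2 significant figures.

1.5 years

Differences from W1: to W2 (Δx, Δy, Δh) = (60, -105, +2.0); to W3 = (-125, -60, -3.3).
Solve a·Δx + b·Δy = Δh: det = 60·(-60) − (-125)·(-105) = -16725.
∂h/∂x = [(+2.0)·(-60) − (-3.3)·(-105)] / -16725 = +0.02789
∂h/∂y = [60·(-3.3) − (-125)·(+2.0)] / -16725 = -0.003109
|∇h| = √(0.02789² + -0.003109²) = 0.02806
Seepage velocity v = K·i/n = 3.9 × 0.02806 / 0.06 = 1.824 m/day.
t = 1000 / 1.824 = 548.2 days = 1.5 years.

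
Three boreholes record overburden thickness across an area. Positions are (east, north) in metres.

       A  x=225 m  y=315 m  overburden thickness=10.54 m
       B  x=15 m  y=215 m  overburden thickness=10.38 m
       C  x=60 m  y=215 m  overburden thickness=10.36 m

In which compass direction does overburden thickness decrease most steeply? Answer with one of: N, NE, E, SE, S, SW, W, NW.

S

Taking A as reference: B−A = (-210, -100, -0.16); C−A = (-165, -100, -0.18).
Determinant of the coordinate differences = (-210)·(-100) − (-165)·(-100) = 4500.
∂d/∂x = [(-0.16)·(-100) − (-0.18)·(-100)] / 4500 = -0.0004444
∂d/∂y = [(-210)·(-0.18) − (-165)·(-0.16)] / 4500 = +0.002533
Steepest decrease is along −∇f = (+0.0004444 E, -0.002533 N) → south.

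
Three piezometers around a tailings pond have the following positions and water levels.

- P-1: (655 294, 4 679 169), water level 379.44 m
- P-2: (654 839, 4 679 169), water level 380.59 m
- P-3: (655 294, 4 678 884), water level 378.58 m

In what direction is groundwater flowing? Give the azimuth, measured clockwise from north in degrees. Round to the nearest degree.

140°

∂h/∂x = (380.59 − 379.44) / (654839 − 655294) = -0.002527
∂h/∂y = (378.58 − 379.44) / (4678884 − 4679169) = +0.003018
Flow direction (−∇h) has components (+0.002527 E, -0.003018 N).
Azimuth = atan2(E, N) = atan2(+0.002527, -0.003018) = 140.1° ≈ 140°.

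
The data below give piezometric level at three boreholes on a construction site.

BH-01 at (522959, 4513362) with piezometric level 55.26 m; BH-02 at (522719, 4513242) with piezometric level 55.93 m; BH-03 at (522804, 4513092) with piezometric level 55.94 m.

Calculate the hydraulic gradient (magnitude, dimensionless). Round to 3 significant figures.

Differences from BH-01: to BH-02 (Δx, Δy, Δh) = (-240, -120, +0.67); to BH-03 = (-155, -270, +0.68).
Determinant of the coordinate differences = (-240)·(-270) − (-155)·(-120) = 46200.
∂h/∂x = [(+0.67)·(-270) − (+0.68)·(-120)] / 46200 = -0.002149
∂h/∂y = [(-240)·(+0.68) − (-155)·(+0.67)] / 46200 = -0.001285
|∇h| = √(-0.002149² + -0.001285²) = 0.002504

0.00250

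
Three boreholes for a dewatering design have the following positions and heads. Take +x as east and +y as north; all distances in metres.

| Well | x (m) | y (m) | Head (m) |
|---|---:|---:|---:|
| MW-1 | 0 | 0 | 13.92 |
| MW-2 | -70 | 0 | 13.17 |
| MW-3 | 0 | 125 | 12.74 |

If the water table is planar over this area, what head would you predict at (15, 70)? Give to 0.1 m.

∂h/∂x = (13.17 − 13.92) / (-70 − 0) = +0.01071
∂h/∂y = (12.74 − 13.92) / (125 − 0) = -0.009440
h(15, 70) = 13.92 + (+0.01071)·(15) + (-0.009440)·(70) = 13.92 +0.161 -0.661 = 13.420 m.

13.4 m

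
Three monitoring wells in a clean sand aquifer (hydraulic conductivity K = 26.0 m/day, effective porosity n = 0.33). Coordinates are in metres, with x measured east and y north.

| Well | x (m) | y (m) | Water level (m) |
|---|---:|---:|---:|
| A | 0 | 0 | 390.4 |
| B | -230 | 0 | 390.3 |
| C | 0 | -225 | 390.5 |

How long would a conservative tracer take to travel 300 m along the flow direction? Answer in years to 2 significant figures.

∂h/∂x = (390.3 − 390.4) / (-230 − 0) = +0.0004348
∂h/∂y = (390.5 − 390.4) / (-225 − 0) = -0.0004444
|∇h| = √(0.0004348² + -0.0004444²) = 0.0006217
Seepage velocity v = K·i/n = 26.0 × 0.0006217 / 0.33 = 0.04898 m/day.
t = 300 / 0.04898 = 6125 days = 16.8 years.

17 years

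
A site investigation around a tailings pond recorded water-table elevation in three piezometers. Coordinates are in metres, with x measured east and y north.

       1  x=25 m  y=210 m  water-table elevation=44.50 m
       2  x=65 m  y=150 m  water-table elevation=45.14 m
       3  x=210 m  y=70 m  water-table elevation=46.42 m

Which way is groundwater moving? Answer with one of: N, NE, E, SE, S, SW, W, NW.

Taking 1 as reference: 2−1 = (40, -60, +0.64); 3−1 = (185, -140, +1.92).
Solve a·Δx + b·Δy = Δh: det = 40·(-140) − 185·(-60) = 5500.
∂h/∂x = [(+0.64)·(-140) − (+1.92)·(-60)] / 5500 = +0.004655
∂h/∂y = [40·(+1.92) − 185·(+0.64)] / 5500 = -0.007564
Flow = −∇h = (-0.004655 east, +0.007564 north), which points northwest.

NW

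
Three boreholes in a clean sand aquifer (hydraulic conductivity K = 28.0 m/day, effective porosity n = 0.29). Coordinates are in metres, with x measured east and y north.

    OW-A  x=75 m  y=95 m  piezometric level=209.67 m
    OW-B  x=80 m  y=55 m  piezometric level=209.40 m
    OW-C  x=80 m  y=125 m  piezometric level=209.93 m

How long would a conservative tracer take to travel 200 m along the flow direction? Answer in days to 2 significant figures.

210 days

Differences from OW-A: to OW-B (Δx, Δy, Δh) = (5, -40, -0.27); to OW-C = (5, 30, +0.26).
Determinant of the coordinate differences = 5·30 − 5·(-40) = 350.
∂h/∂x = [(-0.27)·30 − (+0.26)·(-40)] / 350 = +0.006571
∂h/∂y = [5·(+0.26) − 5·(-0.27)] / 350 = +0.007571
|∇h| = √(0.006571² + 0.007571²) = 0.01002
Seepage velocity v = K·i/n = 28.0 × 0.01002 / 0.29 = 0.9674 m/day.
t = 200 / 0.9674 = 206.7 days.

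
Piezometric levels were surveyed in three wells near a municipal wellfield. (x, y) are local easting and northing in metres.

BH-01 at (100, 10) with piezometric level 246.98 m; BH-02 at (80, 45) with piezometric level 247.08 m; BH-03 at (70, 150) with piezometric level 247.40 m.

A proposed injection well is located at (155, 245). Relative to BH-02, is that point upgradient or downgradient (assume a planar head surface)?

Taking BH-01 as reference: BH-02−BH-01 = (-20, 35, +0.10); BH-03−BH-01 = (-30, 140, +0.42).
Solve a·Δx + b·Δy = Δh: det = (-20)·140 − (-30)·35 = -1750.
∂h/∂x = [(+0.10)·140 − (+0.42)·35] / -1750 = +0.0004000
∂h/∂y = [(-20)·(+0.42) − (-30)·(+0.10)] / -1750 = +0.003086
Head at (155, 245) = 246.98 + (+0.0004000)·(55) + (+0.003086)·(235) = 247.73 m.
That is higher than the 247.08 m at BH-02, so the point is upgradient.

upgradient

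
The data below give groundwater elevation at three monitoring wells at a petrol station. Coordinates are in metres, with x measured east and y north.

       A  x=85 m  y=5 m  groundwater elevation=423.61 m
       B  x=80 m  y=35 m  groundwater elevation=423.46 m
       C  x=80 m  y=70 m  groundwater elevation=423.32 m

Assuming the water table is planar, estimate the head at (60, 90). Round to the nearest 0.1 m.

Taking A as reference: B−A = (-5, 30, -0.15); C−A = (-5, 65, -0.29).
Determinant of the coordinate differences = (-5)·65 − (-5)·30 = -175.
∂h/∂x = [(-0.15)·65 − (-0.29)·30] / -175 = +0.006000
∂h/∂y = [(-5)·(-0.29) − (-5)·(-0.15)] / -175 = -0.004000
h(60, 90) = 423.61 + (+0.006000)·(-25) + (-0.004000)·(85) = 423.61 -0.150 -0.340 = 423.120 m.

423.1 m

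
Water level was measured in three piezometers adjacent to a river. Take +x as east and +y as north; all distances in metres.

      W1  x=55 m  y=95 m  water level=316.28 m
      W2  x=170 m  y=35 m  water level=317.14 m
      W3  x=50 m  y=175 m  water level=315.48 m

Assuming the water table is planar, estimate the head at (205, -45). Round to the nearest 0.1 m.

318.0 m

Differences from W1: to W2 (Δx, Δy, Δh) = (115, -60, +0.86); to W3 = (-5, 80, -0.80).
Determinant of the coordinate differences = 115·80 − (-5)·(-60) = 8900.
∂h/∂x = [(+0.86)·80 − (-0.80)·(-60)] / 8900 = +0.002337
∂h/∂y = [115·(-0.80) − (-5)·(+0.86)] / 8900 = -0.009854
h(205, -45) = 316.28 + (+0.002337)·(150) + (-0.009854)·(-140) = 316.28 +0.351 +1.380 = 318.010 m.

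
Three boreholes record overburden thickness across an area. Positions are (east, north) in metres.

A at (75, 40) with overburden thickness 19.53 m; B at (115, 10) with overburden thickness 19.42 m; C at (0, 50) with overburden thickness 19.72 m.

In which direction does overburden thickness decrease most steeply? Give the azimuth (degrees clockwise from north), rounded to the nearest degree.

With d = a·x + b·y + c and A as origin, the differences give:
  40·a + (-30)·b = -0.11
  (-75)·a + 10·b = +0.19
Eliminate b (×10 and ×(-30), subtract): -1850·a = 4.600 → a = ∂d/∂x = -0.002486
Back-substitute: b = ∂d/∂y = +0.0003514.
Steepest decrease is along −∇f: components (+0.002486 E, -0.0003514 N).
Azimuth = atan2(+0.002486, -0.0003514) = 98.0° ≈ 098°.

098°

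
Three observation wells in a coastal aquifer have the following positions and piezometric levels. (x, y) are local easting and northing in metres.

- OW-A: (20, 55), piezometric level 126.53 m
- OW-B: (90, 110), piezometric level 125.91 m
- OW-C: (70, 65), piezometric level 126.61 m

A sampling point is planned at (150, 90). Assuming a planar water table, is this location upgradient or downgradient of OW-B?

Differences from OW-A: to OW-B (Δx, Δy, Δh) = (70, 55, -0.62); to OW-C = (50, 10, +0.08).
Determinant of the coordinate differences = 70·10 − 50·55 = -2050.
∂h/∂x = [(-0.62)·10 − (+0.08)·55] / -2050 = +0.005171
∂h/∂y = [70·(+0.08) − 50·(-0.62)] / -2050 = -0.01785
Head at (150, 90) = 126.53 + (+0.005171)·(130) + (-0.01785)·(35) = 126.58 m.
That is higher than the 125.91 m at OW-B, so the point is upgradient.

upgradient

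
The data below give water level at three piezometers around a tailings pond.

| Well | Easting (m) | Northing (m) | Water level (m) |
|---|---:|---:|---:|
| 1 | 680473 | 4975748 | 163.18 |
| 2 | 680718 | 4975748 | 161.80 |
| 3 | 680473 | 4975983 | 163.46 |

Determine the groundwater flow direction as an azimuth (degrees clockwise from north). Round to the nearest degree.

∂h/∂x = (161.80 − 163.18) / (680718 − 680473) = -0.005633
∂h/∂y = (163.46 − 163.18) / (4975983 − 4975748) = +0.001191
Flow direction (−∇h) has components (+0.005633 E, -0.001191 N).
Azimuth = atan2(E, N) = atan2(+0.005633, -0.001191) = 101.9° ≈ 102°.

102°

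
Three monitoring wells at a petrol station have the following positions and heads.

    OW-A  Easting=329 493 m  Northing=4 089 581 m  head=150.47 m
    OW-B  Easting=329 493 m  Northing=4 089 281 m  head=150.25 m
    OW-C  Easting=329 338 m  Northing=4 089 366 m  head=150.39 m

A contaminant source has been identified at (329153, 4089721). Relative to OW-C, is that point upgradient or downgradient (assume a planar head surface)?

Three-point gradient (reference OW-A): Δ to OW-B = (0, -300, -0.22), Δ to OW-C = (-155, -215, -0.08).
∂h/∂x = -0.0005011, ∂h/∂y = +0.0007333 (det = -46500).
Head at (329153, 4089721) = 150.47 + (-0.0005011)·(-340) + (+0.0007333)·(140) = 150.74 m.
That is higher than the 150.39 m at OW-C, so the point is upgradient.

upgradient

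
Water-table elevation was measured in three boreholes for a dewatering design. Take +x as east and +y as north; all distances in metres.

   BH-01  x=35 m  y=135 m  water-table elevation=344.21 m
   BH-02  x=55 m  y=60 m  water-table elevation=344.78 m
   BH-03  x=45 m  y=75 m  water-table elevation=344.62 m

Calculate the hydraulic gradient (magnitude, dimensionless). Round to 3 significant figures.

0.00947

Three-point gradient (reference BH-01): Δ to BH-02 = (20, -75, +0.57), Δ to BH-03 = (10, -60, +0.41).
∂h/∂x = +0.007667, ∂h/∂y = -0.005556 (det = -450).
|∇h| = √(0.007667² + -0.005556²) = 0.009468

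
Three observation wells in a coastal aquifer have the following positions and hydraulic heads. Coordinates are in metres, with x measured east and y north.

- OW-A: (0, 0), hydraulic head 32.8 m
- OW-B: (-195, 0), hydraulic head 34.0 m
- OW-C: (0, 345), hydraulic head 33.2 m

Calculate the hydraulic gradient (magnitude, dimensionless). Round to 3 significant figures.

0.00626

∂h/∂x = (34.0 − 32.8) / (-195 − 0) = -0.006154
∂h/∂y = (33.2 − 32.8) / (345 − 0) = +0.001159
|∇h| = √(-0.006154² + 0.001159²) = 0.006262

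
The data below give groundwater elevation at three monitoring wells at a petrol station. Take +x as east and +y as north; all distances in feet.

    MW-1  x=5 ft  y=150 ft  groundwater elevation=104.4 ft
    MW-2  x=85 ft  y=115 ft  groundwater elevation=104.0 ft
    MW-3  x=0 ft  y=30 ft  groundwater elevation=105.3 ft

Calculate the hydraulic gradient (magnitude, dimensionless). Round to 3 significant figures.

Taking MW-1 as reference: MW-2−MW-1 = (80, -35, -0.4); MW-3−MW-1 = (-5, -120, +0.9).
Solve a·Δx + b·Δy = Δh: det = 80·(-120) − (-5)·(-35) = -9775.
∂h/∂x = [(-0.4)·(-120) − (+0.9)·(-35)] / -9775 = -0.008133
∂h/∂y = [80·(+0.9) − (-5)·(-0.4)] / -9775 = -0.007161
|∇h| = √(-0.008133² + -0.007161²) = 0.01084

0.0108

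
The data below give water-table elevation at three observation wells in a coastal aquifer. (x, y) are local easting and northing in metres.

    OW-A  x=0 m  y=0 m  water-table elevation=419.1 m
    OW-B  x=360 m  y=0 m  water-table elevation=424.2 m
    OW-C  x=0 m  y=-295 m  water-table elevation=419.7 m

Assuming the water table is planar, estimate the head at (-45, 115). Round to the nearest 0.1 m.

∂h/∂x = (424.2 − 419.1) / (360 − 0) = +0.01417
∂h/∂y = (419.7 − 419.1) / (-295 − 0) = -0.002034
h(-45, 115) = 419.1 + (+0.01417)·(-45) + (-0.002034)·(115) = 419.1 -0.637 -0.234 = 418.229 m.

418.2 m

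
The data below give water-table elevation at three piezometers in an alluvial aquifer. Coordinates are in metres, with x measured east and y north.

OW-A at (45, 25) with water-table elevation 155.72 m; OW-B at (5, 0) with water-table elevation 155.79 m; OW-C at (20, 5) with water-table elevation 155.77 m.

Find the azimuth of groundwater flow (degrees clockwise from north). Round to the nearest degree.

031°

With h = a·x + b·y + c and OW-A as origin, the differences give:
  (-40)·a + (-25)·b = +0.07
  (-25)·a + (-20)·b = +0.05
Eliminate b (×(-20) and ×(-25), subtract): 175·a = -0.150 → a = ∂h/∂x = -0.0008571
Back-substitute: b = ∂h/∂y = -0.001429.
Flow direction (−∇h) has components (+0.0008571 E, +0.001429 N).
Azimuth = atan2(E, N) = atan2(+0.0008571, +0.001429) = 31.0° ≈ 031°.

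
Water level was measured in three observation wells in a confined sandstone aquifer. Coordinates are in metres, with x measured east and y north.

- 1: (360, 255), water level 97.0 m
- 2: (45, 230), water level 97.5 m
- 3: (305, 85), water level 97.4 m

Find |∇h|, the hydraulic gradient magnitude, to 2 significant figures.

With h = a·x + b·y + c and 1 as origin, the differences give:
  (-315)·a + (-25)·b = +0.5
  (-55)·a + (-170)·b = +0.4
Eliminate b (×(-170) and ×(-25), subtract): 52175·a = -75.00 → a = ∂h/∂x = -0.001437
Back-substitute: b = ∂h/∂y = -0.001888.
|∇h| = √(-0.001437² + -0.001888²) = 0.002373

0.0024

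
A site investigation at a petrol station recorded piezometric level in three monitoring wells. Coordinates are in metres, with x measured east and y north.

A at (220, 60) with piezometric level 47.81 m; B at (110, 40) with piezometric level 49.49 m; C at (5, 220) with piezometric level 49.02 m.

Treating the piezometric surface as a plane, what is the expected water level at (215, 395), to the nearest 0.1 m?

With h = a·x + b·y + c and A as origin, the differences give:
  (-110)·a + (-20)·b = +1.68
  (-215)·a + 160·b = +1.21
Eliminate b (×160 and ×(-20), subtract): -21900·a = 293.000 → a = ∂h/∂x = -0.01338
Back-substitute: b = ∂h/∂y = -0.01042.
h(215, 395) = 47.81 + (-0.01338)·(-5) + (-0.01042)·(335) = 47.81 +0.067 -3.489 = 44.388 m.

44.4 m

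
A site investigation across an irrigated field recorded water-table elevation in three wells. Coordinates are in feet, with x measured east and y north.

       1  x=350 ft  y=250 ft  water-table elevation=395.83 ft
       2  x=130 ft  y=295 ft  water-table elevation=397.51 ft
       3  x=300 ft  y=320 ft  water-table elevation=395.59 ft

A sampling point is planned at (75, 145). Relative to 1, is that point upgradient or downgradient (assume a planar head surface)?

Taking 1 as reference: 2−1 = (-220, 45, +1.68); 3−1 = (-50, 70, -0.24).
Solve a·Δx + b·Δy = Δh: det = (-220)·70 − (-50)·45 = -13150.
∂h/∂x = [(+1.68)·70 − (-0.24)·45] / -13150 = -0.009764
∂h/∂y = [(-220)·(-0.24) − (-50)·(+1.68)] / -13150 = -0.01040
Head at (75, 145) = 395.83 + (-0.009764)·(-275) + (-0.01040)·(-105) = 399.61 ft.
That is higher than the 395.83 ft at 1, so the point is upgradient.

upgradient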